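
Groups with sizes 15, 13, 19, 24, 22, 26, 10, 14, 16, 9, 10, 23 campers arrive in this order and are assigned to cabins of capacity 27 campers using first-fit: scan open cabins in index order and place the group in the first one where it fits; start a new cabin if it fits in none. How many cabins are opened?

  15 → cabin 1 (new)  [load 15/27]
  13 → cabin 2 (new)  [load 13/27]
  19 → cabin 3 (new)  [load 19/27]
  24 → cabin 4 (new)  [load 24/27]
  22 → cabin 5 (new)  [load 22/27]
  26 → cabin 6 (new)  [load 26/27]
  10 → cabin 1  [load 25/27]
  14 → cabin 2  [load 27/27]
  16 → cabin 7 (new)  [load 16/27]
  9 → cabin 7  [load 25/27]
  10 → cabin 8 (new)  [load 10/27]
  23 → cabin 9 (new)  [load 23/27]
9 cabins opened.

9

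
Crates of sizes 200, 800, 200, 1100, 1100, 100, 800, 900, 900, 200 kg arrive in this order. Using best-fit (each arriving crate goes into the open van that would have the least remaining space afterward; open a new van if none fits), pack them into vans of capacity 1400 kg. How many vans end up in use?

  200 → van 1 (new)  [load 200/1400]
  800 → van 1  [load 1000/1400]
  200 → van 1  [load 1200/1400]
  1100 → van 2 (new)  [load 1100/1400]
  1100 → van 3 (new)  [load 1100/1400]
  100 → van 1  [load 1300/1400]
  800 → van 4 (new)  [load 800/1400]
  900 → van 5 (new)  [load 900/1400]
  900 → van 6 (new)  [load 900/1400]
  200 → van 2  [load 1300/1400]
6 vans opened.

6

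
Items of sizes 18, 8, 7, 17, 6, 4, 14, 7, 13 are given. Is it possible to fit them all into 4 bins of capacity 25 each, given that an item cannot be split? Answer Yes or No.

Yes

A valid assignment using 4 bins:
  bin 1: 18 + 7 = 25
  bin 2: 17 + 8 = 25
  bin 3: 14 + 7 + 4 = 25
  bin 4: 13 + 6 = 19
Every load is within 25, so 4 bins suffice.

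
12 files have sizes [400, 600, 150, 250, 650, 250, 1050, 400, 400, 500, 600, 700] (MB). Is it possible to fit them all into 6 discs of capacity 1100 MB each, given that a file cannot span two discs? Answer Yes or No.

Yes

A valid assignment using 6 discs:
  disc 1: 1050 = 1050
  disc 2: 700 + 400 = 1100
  disc 3: 650 + 400 = 1050
  disc 4: 600 + 500 = 1100
  disc 5: 600 + 400 = 1000
  disc 6: 250 + 250 + 150 = 650
Every load is within 1100 MB, so 6 discs suffice.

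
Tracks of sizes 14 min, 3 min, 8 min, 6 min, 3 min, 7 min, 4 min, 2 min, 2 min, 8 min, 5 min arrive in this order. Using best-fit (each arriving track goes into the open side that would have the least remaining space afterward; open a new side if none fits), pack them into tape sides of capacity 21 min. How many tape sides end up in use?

3

  14 → side 1 (new)  [load 14/21]
  3 → side 1  [load 17/21]
  8 → side 2 (new)  [load 8/21]
  6 → side 2  [load 14/21]
  3 → side 1  [load 20/21]
  7 → side 2  [load 21/21]
  4 → side 3 (new)  [load 4/21]
  2 → side 3  [load 6/21]
  2 → side 3  [load 8/21]
  8 → side 3  [load 16/21]
  5 → side 3  [load 21/21]
3 tape sides opened.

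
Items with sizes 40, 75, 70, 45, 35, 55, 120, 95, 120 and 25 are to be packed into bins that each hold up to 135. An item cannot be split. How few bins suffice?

6

Total = 120 + 120 + 95 + 75 + 70 + 55 + 45 + 40 + 35 + 25 = 680.
Lower bound: ⌈680/135⌉ = 6 bins.
A packing using 6 bins:
  bin 1: 120 = 120
  bin 2: 120 = 120
  bin 3: 95 + 40 = 135
  bin 4: 75 + 55 = 130
  bin 5: 70 + 45 = 115
  bin 6: 35 + 25 = 60
This matches the lower bound, so 6 is optimal.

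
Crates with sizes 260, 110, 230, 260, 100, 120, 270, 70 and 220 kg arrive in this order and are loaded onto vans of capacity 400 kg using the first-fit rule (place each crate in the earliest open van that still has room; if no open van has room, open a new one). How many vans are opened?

5

  260 → van 1 (new)  [load 260/400]
  110 → van 1  [load 370/400]
  230 → van 2 (new)  [load 230/400]
  260 → van 3 (new)  [load 260/400]
  100 → van 2  [load 330/400]
  120 → van 3  [load 380/400]
  270 → van 4 (new)  [load 270/400]
  70 → van 2  [load 400/400]
  220 → van 5 (new)  [load 220/400]
5 vans opened.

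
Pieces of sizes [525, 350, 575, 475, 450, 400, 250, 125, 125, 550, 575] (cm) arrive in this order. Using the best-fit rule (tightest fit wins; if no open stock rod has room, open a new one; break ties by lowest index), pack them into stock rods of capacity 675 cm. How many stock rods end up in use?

  525 → stock rod 1 (new)  [load 525/675]
  350 → stock rod 2 (new)  [load 350/675]
  575 → stock rod 3 (new)  [load 575/675]
  475 → stock rod 4 (new)  [load 475/675]
  450 → stock rod 5 (new)  [load 450/675]
  400 → stock rod 6 (new)  [load 400/675]
  250 → stock rod 6  [load 650/675]
  125 → stock rod 1  [load 650/675]
  125 → stock rod 4  [load 600/675]
  550 → stock rod 7 (new)  [load 550/675]
  575 → stock rod 8 (new)  [load 575/675]
8 stock rods opened.

8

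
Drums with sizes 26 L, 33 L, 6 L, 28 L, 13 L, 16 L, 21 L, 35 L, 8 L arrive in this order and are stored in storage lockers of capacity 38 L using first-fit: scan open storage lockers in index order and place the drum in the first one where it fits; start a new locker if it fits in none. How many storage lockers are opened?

  26 → locker 1 (new)  [load 26/38]
  33 → locker 2 (new)  [load 33/38]
  6 → locker 1  [load 32/38]
  28 → locker 3 (new)  [load 28/38]
  13 → locker 4 (new)  [load 13/38]
  16 → locker 4  [load 29/38]
  21 → locker 5 (new)  [load 21/38]
  35 → locker 6 (new)  [load 35/38]
  8 → locker 3  [load 36/38]
6 storage lockers opened.

6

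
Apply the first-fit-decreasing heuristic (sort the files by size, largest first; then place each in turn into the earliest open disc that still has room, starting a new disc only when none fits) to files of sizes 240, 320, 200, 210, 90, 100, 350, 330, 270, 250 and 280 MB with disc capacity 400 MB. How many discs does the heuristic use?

9

Sorted descending: 350, 330, 320, 280, 270, 250, 240, 210, 200, 100, 90.
  350 → disc 1 (new)  [load 350/400]
  330 → disc 2 (new)  [load 330/400]
  320 → disc 3 (new)  [load 320/400]
  280 → disc 4 (new)  [load 280/400]
  270 → disc 5 (new)  [load 270/400]
  250 → disc 6 (new)  [load 250/400]
  240 → disc 7 (new)  [load 240/400]
  210 → disc 8 (new)  [load 210/400]
  200 → disc 9 (new)  [load 200/400]
  100 → disc 4  [load 380/400]
  90 → disc 5  [load 360/400]
9 discs opened.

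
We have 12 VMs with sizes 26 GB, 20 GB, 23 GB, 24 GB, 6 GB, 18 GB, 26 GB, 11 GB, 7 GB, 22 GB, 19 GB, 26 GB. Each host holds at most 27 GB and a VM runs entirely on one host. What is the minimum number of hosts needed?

Total = 26 + 26 + 26 + 24 + 23 + 22 + 20 + 19 + 18 + 11 + 7 + 6 = 228 GB.
Lower bound: ⌈228/27⌉ = 9 hosts.
A packing using 10 hosts:
  host 1: 26 = 26
  host 2: 26 = 26
  host 3: 26 = 26
  host 4: 24 = 24
  host 5: 23 = 23
  host 6: 22 = 22
  host 7: 20 + 7 = 27
  host 8: 19 + 6 = 25
  host 9: 18 = 18
  host 10: 11 = 11
No arrangement into 9 hosts stays within capacity, so 10 is optimal.

10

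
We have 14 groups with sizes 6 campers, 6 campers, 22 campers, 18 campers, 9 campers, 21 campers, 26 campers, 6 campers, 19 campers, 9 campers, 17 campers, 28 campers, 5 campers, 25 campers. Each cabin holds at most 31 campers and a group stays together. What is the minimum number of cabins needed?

8

Total = 28 + 26 + 25 + 22 + 21 + 19 + 18 + 17 + 9 + 9 + 6 + 6 + 6 + 5 = 217 campers.
Lower bound: ⌈217/31⌉ = 7 cabins.
Also, 8 groups each exceed 31/2 campers, and no two of those can share a cabin, so at least 8 cabins are needed.
A packing using 8 cabins:
  cabin 1: 28 = 28
  cabin 2: 26 + 5 = 31
  cabin 3: 25 + 6 = 31
  cabin 4: 22 + 9 = 31
  cabin 5: 21 + 9 = 30
  cabin 6: 19 + 6 + 6 = 31
  cabin 7: 18 = 18
  cabin 8: 17 = 17
This matches the lower bound, so 8 is optimal.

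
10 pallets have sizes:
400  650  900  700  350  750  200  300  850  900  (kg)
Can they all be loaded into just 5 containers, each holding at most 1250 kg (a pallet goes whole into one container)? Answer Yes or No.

No

Total = 6000 kg; ⌈6000/1250⌉ = 5.
6 pallets each exceed half the capacity and cannot share a container, forcing at least 6 containers.
At least 6 containers are required, but only 5 are allowed.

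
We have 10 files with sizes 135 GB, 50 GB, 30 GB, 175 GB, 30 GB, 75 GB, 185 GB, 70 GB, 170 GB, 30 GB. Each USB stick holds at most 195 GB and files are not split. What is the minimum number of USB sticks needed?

6

Total = 185 + 175 + 170 + 135 + 75 + 70 + 50 + 30 + 30 + 30 = 950 GB.
Lower bound: ⌈950/195⌉ = 5 USB sticks.
A packing using 6 USB sticks:
  USB stick 1: 185 = 185
  USB stick 2: 175 = 175
  USB stick 3: 170 = 170
  USB stick 4: 135 + 50 = 185
  USB stick 5: 75 + 70 + 30 = 175
  USB stick 6: 30 + 30 = 60
No arrangement into 5 USB sticks stays within capacity, so 6 is optimal.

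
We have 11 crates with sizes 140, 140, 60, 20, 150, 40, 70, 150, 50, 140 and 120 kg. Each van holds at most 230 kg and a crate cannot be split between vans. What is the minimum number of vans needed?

Total = 150 + 150 + 140 + 140 + 140 + 120 + 70 + 60 + 50 + 40 + 20 = 1080 kg.
Lower bound: ⌈1080/230⌉ = 5 vans.
Also, 6 crates each exceed 115 kg, and no two of those can share a van, so at least 6 vans are needed.
A packing using 6 vans:
  van 1: 150 + 70 = 220
  van 2: 150 + 60 + 20 = 230
  van 3: 140 + 50 + 40 = 230
  van 4: 140 = 140
  van 5: 140 = 140
  van 6: 120 = 120
This matches the lower bound, so 6 is optimal.

6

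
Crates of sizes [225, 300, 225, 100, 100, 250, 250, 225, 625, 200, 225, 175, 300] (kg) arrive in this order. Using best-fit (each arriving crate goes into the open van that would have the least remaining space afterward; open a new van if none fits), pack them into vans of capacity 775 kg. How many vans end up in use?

  225 → van 1 (new)  [load 225/775]
  300 → van 1  [load 525/775]
  225 → van 1  [load 750/775]
  100 → van 2 (new)  [load 100/775]
  100 → van 2  [load 200/775]
  250 → van 2  [load 450/775]
  250 → van 2  [load 700/775]
  225 → van 3 (new)  [load 225/775]
  625 → van 4 (new)  [load 625/775]
  200 → van 3  [load 425/775]
  225 → van 3  [load 650/775]
  175 → van 5 (new)  [load 175/775]
  300 → van 5  [load 475/775]
5 vans opened.

5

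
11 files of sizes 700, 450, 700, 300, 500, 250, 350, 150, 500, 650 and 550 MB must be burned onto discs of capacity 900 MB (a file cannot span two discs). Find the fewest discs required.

Total = 700 + 700 + 650 + 550 + 500 + 500 + 450 + 350 + 300 + 250 + 150 = 5100 MB.
Lower bound: ⌈5100/900⌉ = 6 discs.
A packing using 7 discs:
  disc 1: 700 + 150 = 850
  disc 2: 700 = 700
  disc 3: 650 + 250 = 900
  disc 4: 550 + 350 = 900
  disc 5: 500 + 300 = 800
  disc 6: 500 = 500
  disc 7: 450 = 450
No arrangement into 6 discs stays within capacity, so 7 is optimal.

7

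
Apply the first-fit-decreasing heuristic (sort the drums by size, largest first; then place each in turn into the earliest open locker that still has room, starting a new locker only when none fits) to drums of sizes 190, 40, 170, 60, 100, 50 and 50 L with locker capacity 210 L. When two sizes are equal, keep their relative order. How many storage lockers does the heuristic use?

Sorted descending: 190, 170, 100, 60, 50, 50, 40.
  190 → locker 1 (new)  [load 190/210]
  170 → locker 2 (new)  [load 170/210]
  100 → locker 3 (new)  [load 100/210]
  60 → locker 3  [load 160/210]
  50 → locker 3  [load 210/210]
  50 → locker 4 (new)  [load 50/210]
  40 → locker 2  [load 210/210]
4 storage lockers opened.

4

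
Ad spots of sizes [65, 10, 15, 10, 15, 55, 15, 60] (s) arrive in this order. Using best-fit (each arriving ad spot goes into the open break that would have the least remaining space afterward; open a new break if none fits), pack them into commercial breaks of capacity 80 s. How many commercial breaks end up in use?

4

  65 → break 1 (new)  [load 65/80]
  10 → break 1  [load 75/80]
  15 → break 2 (new)  [load 15/80]
  10 → break 2  [load 25/80]
  15 → break 2  [load 40/80]
  55 → break 3 (new)  [load 55/80]
  15 → break 3  [load 70/80]
  60 → break 4 (new)  [load 60/80]
4 commercial breaks opened.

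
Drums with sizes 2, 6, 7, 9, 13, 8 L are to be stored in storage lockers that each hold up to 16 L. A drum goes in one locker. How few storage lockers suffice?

Total = 13 + 9 + 8 + 7 + 6 + 2 = 45 L.
Lower bound: ⌈45/16⌉ = 3 storage lockers.
A packing using 3 storage lockers:
  locker 1: 13 + 2 = 15
  locker 2: 9 + 7 = 16
  locker 3: 8 + 6 = 14
This matches the lower bound, so 3 is optimal.

3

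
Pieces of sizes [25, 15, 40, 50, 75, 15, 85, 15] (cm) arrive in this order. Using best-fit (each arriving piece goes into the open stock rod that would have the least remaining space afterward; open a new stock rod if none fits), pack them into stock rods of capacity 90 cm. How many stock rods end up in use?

4

  25 → stock rod 1 (new)  [load 25/90]
  15 → stock rod 1  [load 40/90]
  40 → stock rod 1  [load 80/90]
  50 → stock rod 2 (new)  [load 50/90]
  75 → stock rod 3 (new)  [load 75/90]
  15 → stock rod 3  [load 90/90]
  85 → stock rod 4 (new)  [load 85/90]
  15 → stock rod 2  [load 65/90]
4 stock rods opened.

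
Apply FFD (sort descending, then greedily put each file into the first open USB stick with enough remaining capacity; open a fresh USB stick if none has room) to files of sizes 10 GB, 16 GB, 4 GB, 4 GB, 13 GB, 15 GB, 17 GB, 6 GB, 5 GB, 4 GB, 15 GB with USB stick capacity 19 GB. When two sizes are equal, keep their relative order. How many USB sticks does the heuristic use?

6

Sorted descending: 17, 16, 15, 15, 13, 10, 6, 5, 4, 4, 4.
  17 → USB stick 1 (new)  [load 17/19]
  16 → USB stick 2 (new)  [load 16/19]
  15 → USB stick 3 (new)  [load 15/19]
  15 → USB stick 4 (new)  [load 15/19]
  13 → USB stick 5 (new)  [load 13/19]
  10 → USB stick 6 (new)  [load 10/19]
  6 → USB stick 5  [load 19/19]
  5 → USB stick 6  [load 15/19]
  4 → USB stick 3  [load 19/19]
  4 → USB stick 4  [load 19/19]
  4 → USB stick 6  [load 19/19]
6 USB sticks opened.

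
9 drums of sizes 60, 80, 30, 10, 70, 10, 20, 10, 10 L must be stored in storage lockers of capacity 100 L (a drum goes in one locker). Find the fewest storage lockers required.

Total = 80 + 70 + 60 + 30 + 20 + 10 + 10 + 10 + 10 = 300 L.
Lower bound: ⌈300/100⌉ = 3 storage lockers.
A packing using 3 storage lockers:
  locker 1: 80 + 20 = 100
  locker 2: 70 + 30 = 100
  locker 3: 60 + 10 + 10 + 10 + 10 = 100
This matches the lower bound, so 3 is optimal.

3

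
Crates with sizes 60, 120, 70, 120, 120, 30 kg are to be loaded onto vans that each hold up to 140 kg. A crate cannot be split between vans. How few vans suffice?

Total = 120 + 120 + 120 + 70 + 60 + 30 = 520 kg.
Lower bound: ⌈520/140⌉ = 4 vans.
A packing using 5 vans:
  van 1: 120 = 120
  van 2: 120 = 120
  van 3: 120 = 120
  van 4: 70 + 60 = 130
  van 5: 30 = 30
No arrangement into 4 vans stays within capacity, so 5 is optimal.

5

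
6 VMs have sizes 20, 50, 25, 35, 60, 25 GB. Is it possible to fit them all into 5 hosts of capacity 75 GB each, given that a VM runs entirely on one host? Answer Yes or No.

A valid assignment using 4 hosts:
  host 1: 60 = 60
  host 2: 50 + 25 = 75
  host 3: 35 + 25 = 60
  host 4: 20 = 20
That uses only 4 ≤ 5, so 5 hosts are enough.

Yes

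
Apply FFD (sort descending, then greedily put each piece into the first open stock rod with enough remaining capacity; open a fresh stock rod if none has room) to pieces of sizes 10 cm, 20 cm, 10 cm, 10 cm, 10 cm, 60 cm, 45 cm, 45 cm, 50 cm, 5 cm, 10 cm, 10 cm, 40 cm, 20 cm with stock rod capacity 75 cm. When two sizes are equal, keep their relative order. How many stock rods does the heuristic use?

Sorted descending: 60, 50, 45, 45, 40, 20, 20, 10, 10, 10, 10, 10, 10, 5.
  60 → stock rod 1 (new)  [load 60/75]
  50 → stock rod 2 (new)  [load 50/75]
  45 → stock rod 3 (new)  [load 45/75]
  45 → stock rod 4 (new)  [load 45/75]
  40 → stock rod 5 (new)  [load 40/75]
  20 → stock rod 2  [load 70/75]
  20 → stock rod 3  [load 65/75]
  10 → stock rod 1  [load 70/75]
  10 → stock rod 3  [load 75/75]
  10 → stock rod 4  [load 55/75]
  10 → stock rod 4  [load 65/75]
  10 → stock rod 4  [load 75/75]
  10 → stock rod 5  [load 50/75]
  5 → stock rod 1  [load 75/75]
5 stock rods opened.

5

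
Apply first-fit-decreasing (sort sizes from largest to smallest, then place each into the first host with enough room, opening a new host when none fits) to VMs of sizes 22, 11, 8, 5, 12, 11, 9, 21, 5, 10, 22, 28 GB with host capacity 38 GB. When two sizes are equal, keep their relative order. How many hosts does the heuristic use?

Sorted descending: 28, 22, 22, 21, 12, 11, 11, 10, 9, 8, 5, 5.
  28 → host 1 (new)  [load 28/38]
  22 → host 2 (new)  [load 22/38]
  22 → host 3 (new)  [load 22/38]
  21 → host 4 (new)  [load 21/38]
  12 → host 2  [load 34/38]
  11 → host 3  [load 33/38]
  11 → host 4  [load 32/38]
  10 → host 1  [load 38/38]
  9 → host 5 (new)  [load 9/38]
  8 → host 5  [load 17/38]
  5 → host 3  [load 38/38]
  5 → host 4  [load 37/38]
5 hosts opened.

5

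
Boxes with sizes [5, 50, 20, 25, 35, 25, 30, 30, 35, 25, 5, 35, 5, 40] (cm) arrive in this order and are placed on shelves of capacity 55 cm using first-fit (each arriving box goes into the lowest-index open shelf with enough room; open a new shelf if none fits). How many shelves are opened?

8

  5 → shelf 1 (new)  [load 5/55]
  50 → shelf 1  [load 55/55]
  20 → shelf 2 (new)  [load 20/55]
  25 → shelf 2  [load 45/55]
  35 → shelf 3 (new)  [load 35/55]
  25 → shelf 4 (new)  [load 25/55]
  30 → shelf 4  [load 55/55]
  30 → shelf 5 (new)  [load 30/55]
  35 → shelf 6 (new)  [load 35/55]
  25 → shelf 5  [load 55/55]
  5 → shelf 2  [load 50/55]
  35 → shelf 7 (new)  [load 35/55]
  5 → shelf 2  [load 55/55]
  40 → shelf 8 (new)  [load 40/55]
8 shelves opened.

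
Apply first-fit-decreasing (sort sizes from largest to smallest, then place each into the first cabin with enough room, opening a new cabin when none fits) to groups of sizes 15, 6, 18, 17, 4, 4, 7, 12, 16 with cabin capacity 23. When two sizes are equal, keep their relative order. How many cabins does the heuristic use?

5

Sorted descending: 18, 17, 16, 15, 12, 7, 6, 4, 4.
  18 → cabin 1 (new)  [load 18/23]
  17 → cabin 2 (new)  [load 17/23]
  16 → cabin 3 (new)  [load 16/23]
  15 → cabin 4 (new)  [load 15/23]
  12 → cabin 5 (new)  [load 12/23]
  7 → cabin 3  [load 23/23]
  6 → cabin 2  [load 23/23]
  4 → cabin 1  [load 22/23]
  4 → cabin 4  [load 19/23]
5 cabins opened.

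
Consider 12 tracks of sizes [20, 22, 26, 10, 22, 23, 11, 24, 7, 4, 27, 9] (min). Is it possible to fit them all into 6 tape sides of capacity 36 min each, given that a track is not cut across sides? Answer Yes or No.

Total = 205 min; ⌈205/36⌉ = 6.
7 tracks each exceed half the capacity and cannot share a side, forcing at least 7 tape sides.
At least 7 tape sides are required, but only 6 are allowed.

No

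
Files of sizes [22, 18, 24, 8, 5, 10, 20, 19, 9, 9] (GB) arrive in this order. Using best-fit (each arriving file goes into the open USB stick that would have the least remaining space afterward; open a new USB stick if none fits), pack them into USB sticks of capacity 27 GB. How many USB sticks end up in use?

  22 → USB stick 1 (new)  [load 22/27]
  18 → USB stick 2 (new)  [load 18/27]
  24 → USB stick 3 (new)  [load 24/27]
  8 → USB stick 2  [load 26/27]
  5 → USB stick 1  [load 27/27]
  10 → USB stick 4 (new)  [load 10/27]
  20 → USB stick 5 (new)  [load 20/27]
  19 → USB stick 6 (new)  [load 19/27]
  9 → USB stick 4  [load 19/27]
  9 → USB stick 7 (new)  [load 9/27]
7 USB sticks opened.

7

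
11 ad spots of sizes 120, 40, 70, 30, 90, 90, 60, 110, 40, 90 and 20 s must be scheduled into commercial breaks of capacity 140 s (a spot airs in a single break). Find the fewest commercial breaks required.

6

Total = 120 + 110 + 90 + 90 + 90 + 70 + 60 + 40 + 40 + 30 + 20 = 760 s.
Lower bound: ⌈760/140⌉ = 6 commercial breaks.
A packing using 6 commercial breaks:
  break 1: 120 + 20 = 140
  break 2: 110 + 30 = 140
  break 3: 90 + 40 = 130
  break 4: 90 + 40 = 130
  break 5: 90 = 90
  break 6: 70 + 60 = 130
This matches the lower bound, so 6 is optimal.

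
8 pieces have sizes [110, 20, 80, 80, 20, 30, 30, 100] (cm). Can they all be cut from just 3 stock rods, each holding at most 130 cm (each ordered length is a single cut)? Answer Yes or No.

Total = 470 cm; ⌈470/130⌉ = 4.
At least 4 stock rods are required, but only 3 are allowed.

No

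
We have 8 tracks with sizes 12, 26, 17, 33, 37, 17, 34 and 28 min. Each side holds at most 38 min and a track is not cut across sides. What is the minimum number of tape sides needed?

Total = 37 + 34 + 33 + 28 + 26 + 17 + 17 + 12 = 204 min.
Lower bound: ⌈204/38⌉ = 6 tape sides.
A packing using 6 tape sides:
  side 1: 37 = 37
  side 2: 34 = 34
  side 3: 33 = 33
  side 4: 28 = 28
  side 5: 26 + 12 = 38
  side 6: 17 + 17 = 34
This matches the lower bound, so 6 is optimal.

6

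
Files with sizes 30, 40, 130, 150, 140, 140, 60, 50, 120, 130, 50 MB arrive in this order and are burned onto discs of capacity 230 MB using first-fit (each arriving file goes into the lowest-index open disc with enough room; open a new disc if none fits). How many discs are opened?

  30 → disc 1 (new)  [load 30/230]
  40 → disc 1  [load 70/230]
  130 → disc 1  [load 200/230]
  150 → disc 2 (new)  [load 150/230]
  140 → disc 3 (new)  [load 140/230]
  140 → disc 4 (new)  [load 140/230]
  60 → disc 2  [load 210/230]
  50 → disc 3  [load 190/230]
  120 → disc 5 (new)  [load 120/230]
  130 → disc 6 (new)  [load 130/230]
  50 → disc 4  [load 190/230]
6 discs opened.

6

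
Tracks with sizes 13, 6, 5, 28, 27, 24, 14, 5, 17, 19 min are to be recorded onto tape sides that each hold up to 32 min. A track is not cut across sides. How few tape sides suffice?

6

Total = 28 + 27 + 24 + 19 + 17 + 14 + 13 + 6 + 5 + 5 = 158 min.
Lower bound: ⌈158/32⌉ = 5 tape sides.
A packing using 6 tape sides:
  side 1: 28 = 28
  side 2: 27 + 5 = 32
  side 3: 24 + 6 = 30
  side 4: 19 + 13 = 32
  side 5: 17 + 14 = 31
  side 6: 5 = 5
No arrangement into 5 tape sides stays within capacity, so 6 is optimal.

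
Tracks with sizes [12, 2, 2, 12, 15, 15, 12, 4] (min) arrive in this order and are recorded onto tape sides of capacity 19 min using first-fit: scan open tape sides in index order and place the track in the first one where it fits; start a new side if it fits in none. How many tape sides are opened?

  12 → side 1 (new)  [load 12/19]
  2 → side 1  [load 14/19]
  2 → side 1  [load 16/19]
  12 → side 2 (new)  [load 12/19]
  15 → side 3 (new)  [load 15/19]
  15 → side 4 (new)  [load 15/19]
  12 → side 5 (new)  [load 12/19]
  4 → side 2  [load 16/19]
5 tape sides opened.

5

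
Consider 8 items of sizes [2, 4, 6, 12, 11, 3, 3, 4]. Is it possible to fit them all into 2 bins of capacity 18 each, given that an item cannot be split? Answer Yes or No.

No

Total = 45; ⌈45/18⌉ = 3.
At least 3 bins are required, but only 2 are allowed.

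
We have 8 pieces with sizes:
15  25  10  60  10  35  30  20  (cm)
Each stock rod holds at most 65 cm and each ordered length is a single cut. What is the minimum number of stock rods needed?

4

Total = 60 + 35 + 30 + 25 + 20 + 15 + 10 + 10 = 205 cm.
Lower bound: ⌈205/65⌉ = 4 stock rods.
A packing using 4 stock rods:
  stock rod 1: 60 = 60
  stock rod 2: 35 + 30 = 65
  stock rod 3: 25 + 20 + 15 = 60
  stock rod 4: 10 + 10 = 20
This matches the lower bound, so 4 is optimal.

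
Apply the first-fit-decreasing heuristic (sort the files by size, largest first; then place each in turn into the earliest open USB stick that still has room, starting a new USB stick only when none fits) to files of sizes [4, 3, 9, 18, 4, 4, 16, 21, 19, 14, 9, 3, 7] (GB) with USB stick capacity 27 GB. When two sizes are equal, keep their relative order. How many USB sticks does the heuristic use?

6

Sorted descending: 21, 19, 18, 16, 14, 9, 9, 7, 4, 4, 4, 3, 3.
  21 → USB stick 1 (new)  [load 21/27]
  19 → USB stick 2 (new)  [load 19/27]
  18 → USB stick 3 (new)  [load 18/27]
  16 → USB stick 4 (new)  [load 16/27]
  14 → USB stick 5 (new)  [load 14/27]
  9 → USB stick 3  [load 27/27]
  9 → USB stick 4  [load 25/27]
  7 → USB stick 2  [load 26/27]
  4 → USB stick 1  [load 25/27]
  4 → USB stick 5  [load 18/27]
  4 → USB stick 5  [load 22/27]
  3 → USB stick 5  [load 25/27]
  3 → USB stick 6 (new)  [load 3/27]
6 USB sticks opened.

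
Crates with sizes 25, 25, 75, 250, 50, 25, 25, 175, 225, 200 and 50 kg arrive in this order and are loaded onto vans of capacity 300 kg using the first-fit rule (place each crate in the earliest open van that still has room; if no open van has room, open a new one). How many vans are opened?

  25 → van 1 (new)  [load 25/300]
  25 → van 1  [load 50/300]
  75 → van 1  [load 125/300]
  250 → van 2 (new)  [load 250/300]
  50 → van 1  [load 175/300]
  25 → van 1  [load 200/300]
  25 → van 1  [load 225/300]
  175 → van 3 (new)  [load 175/300]
  225 → van 4 (new)  [load 225/300]
  200 → van 5 (new)  [load 200/300]
  50 → van 1  [load 275/300]
5 vans opened.

5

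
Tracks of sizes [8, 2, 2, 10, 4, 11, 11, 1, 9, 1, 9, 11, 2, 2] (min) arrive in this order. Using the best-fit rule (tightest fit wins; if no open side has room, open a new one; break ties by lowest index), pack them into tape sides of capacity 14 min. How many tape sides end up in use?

7

  8 → side 1 (new)  [load 8/14]
  2 → side 1  [load 10/14]
  2 → side 1  [load 12/14]
  10 → side 2 (new)  [load 10/14]
  4 → side 2  [load 14/14]
  11 → side 3 (new)  [load 11/14]
  11 → side 4 (new)  [load 11/14]
  1 → side 1  [load 13/14]
  9 → side 5 (new)  [load 9/14]
  1 → side 1  [load 14/14]
  9 → side 6 (new)  [load 9/14]
  11 → side 7 (new)  [load 11/14]
  2 → side 3  [load 13/14]
  2 → side 4  [load 13/14]
7 tape sides opened.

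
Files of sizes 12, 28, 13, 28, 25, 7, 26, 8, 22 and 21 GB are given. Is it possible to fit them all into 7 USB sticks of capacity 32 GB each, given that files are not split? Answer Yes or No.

A valid assignment using 7 USB sticks:
  USB stick 1: 28 = 28
  USB stick 2: 28 = 28
  USB stick 3: 26 = 26
  USB stick 4: 25 + 7 = 32
  USB stick 5: 22 + 8 = 30
  USB stick 6: 21 = 21
  USB stick 7: 13 + 12 = 25
Every load is within 32 GB, so 7 USB sticks suffice.

Yes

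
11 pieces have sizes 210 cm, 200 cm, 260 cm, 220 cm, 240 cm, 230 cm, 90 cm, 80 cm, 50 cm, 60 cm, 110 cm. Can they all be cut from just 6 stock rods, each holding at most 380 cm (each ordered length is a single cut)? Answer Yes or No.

A valid assignment using 6 stock rods:
  stock rod 1: 260 + 110 = 370
  stock rod 2: 240 + 90 + 50 = 380
  stock rod 3: 230 + 80 + 60 = 370
  stock rod 4: 220 = 220
  stock rod 5: 210 = 210
  stock rod 6: 200 = 200
Every load is within 380 cm, so 6 stock rods suffice.

Yes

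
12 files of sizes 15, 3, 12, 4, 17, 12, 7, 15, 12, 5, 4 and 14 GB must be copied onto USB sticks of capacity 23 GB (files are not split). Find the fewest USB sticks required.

7

Total = 17 + 15 + 15 + 14 + 12 + 12 + 12 + 7 + 5 + 4 + 4 + 3 = 120 GB.
Lower bound: ⌈120/23⌉ = 6 USB sticks.
Also, 7 files each exceed 23/2 GB, and no two of those can share a USB stick, so at least 7 USB sticks are needed.
A packing using 7 USB sticks:
  USB stick 1: 17 + 5 = 22
  USB stick 2: 15 + 7 = 22
  USB stick 3: 15 + 4 + 4 = 23
  USB stick 4: 14 + 3 = 17
  USB stick 5: 12 = 12
  USB stick 6: 12 = 12
  USB stick 7: 12 = 12
This matches the lower bound, so 7 is optimal.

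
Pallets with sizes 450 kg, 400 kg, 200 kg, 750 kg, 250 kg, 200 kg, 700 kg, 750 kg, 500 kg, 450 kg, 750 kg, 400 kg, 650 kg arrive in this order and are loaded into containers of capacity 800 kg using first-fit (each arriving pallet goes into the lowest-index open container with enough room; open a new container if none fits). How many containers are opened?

  450 → container 1 (new)  [load 450/800]
  400 → container 2 (new)  [load 400/800]
  200 → container 1  [load 650/800]
  750 → container 3 (new)  [load 750/800]
  250 → container 2  [load 650/800]
  200 → container 4 (new)  [load 200/800]
  700 → container 5 (new)  [load 700/800]
  750 → container 6 (new)  [load 750/800]
  500 → container 4  [load 700/800]
  450 → container 7 (new)  [load 450/800]
  750 → container 8 (new)  [load 750/800]
  400 → container 9 (new)  [load 400/800]
  650 → container 10 (new)  [load 650/800]
10 containers opened.

10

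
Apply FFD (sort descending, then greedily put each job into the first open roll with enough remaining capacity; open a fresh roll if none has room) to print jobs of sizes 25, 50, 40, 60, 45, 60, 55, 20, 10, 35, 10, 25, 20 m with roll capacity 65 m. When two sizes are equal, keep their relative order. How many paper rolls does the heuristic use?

Sorted descending: 60, 60, 55, 50, 45, 40, 35, 25, 25, 20, 20, 10, 10.
  60 → roll 1 (new)  [load 60/65]
  60 → roll 2 (new)  [load 60/65]
  55 → roll 3 (new)  [load 55/65]
  50 → roll 4 (new)  [load 50/65]
  45 → roll 5 (new)  [load 45/65]
  40 → roll 6 (new)  [load 40/65]
  35 → roll 7 (new)  [load 35/65]
  25 → roll 6  [load 65/65]
  25 → roll 7  [load 60/65]
  20 → roll 5  [load 65/65]
  20 → roll 8 (new)  [load 20/65]
  10 → roll 3  [load 65/65]
  10 → roll 4  [load 60/65]
8 paper rolls opened.

8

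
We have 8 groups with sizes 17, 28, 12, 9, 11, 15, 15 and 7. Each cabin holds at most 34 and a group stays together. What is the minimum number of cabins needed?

4

Total = 28 + 17 + 15 + 15 + 12 + 11 + 9 + 7 = 114.
Lower bound: ⌈114/34⌉ = 4 cabins.
A packing using 4 cabins:
  cabin 1: 28 = 28
  cabin 2: 17 + 15 = 32
  cabin 3: 15 + 12 + 7 = 34
  cabin 4: 11 + 9 = 20
This matches the lower bound, so 4 is optimal.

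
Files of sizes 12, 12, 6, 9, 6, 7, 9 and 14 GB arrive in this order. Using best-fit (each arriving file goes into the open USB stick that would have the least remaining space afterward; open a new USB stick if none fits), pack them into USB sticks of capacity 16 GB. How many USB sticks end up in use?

  12 → USB stick 1 (new)  [load 12/16]
  12 → USB stick 2 (new)  [load 12/16]
  6 → USB stick 3 (new)  [load 6/16]
  9 → USB stick 3  [load 15/16]
  6 → USB stick 4 (new)  [load 6/16]
  7 → USB stick 4  [load 13/16]
  9 → USB stick 5 (new)  [load 9/16]
  14 → USB stick 6 (new)  [load 14/16]
6 USB sticks opened.

6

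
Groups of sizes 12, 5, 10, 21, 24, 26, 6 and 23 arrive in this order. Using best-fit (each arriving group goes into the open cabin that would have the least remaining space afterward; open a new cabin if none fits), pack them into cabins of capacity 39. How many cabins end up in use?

  12 → cabin 1 (new)  [load 12/39]
  5 → cabin 1  [load 17/39]
  10 → cabin 1  [load 27/39]
  21 → cabin 2 (new)  [load 21/39]
  24 → cabin 3 (new)  [load 24/39]
  26 → cabin 4 (new)  [load 26/39]
  6 → cabin 1  [load 33/39]
  23 → cabin 5 (new)  [load 23/39]
5 cabins opened.

5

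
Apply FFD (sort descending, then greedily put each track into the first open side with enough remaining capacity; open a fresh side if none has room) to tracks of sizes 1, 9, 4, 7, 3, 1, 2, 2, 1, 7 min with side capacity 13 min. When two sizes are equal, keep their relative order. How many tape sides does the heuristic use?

3

Sorted descending: 9, 7, 7, 4, 3, 2, 2, 1, 1, 1.
  9 → side 1 (new)  [load 9/13]
  7 → side 2 (new)  [load 7/13]
  7 → side 3 (new)  [load 7/13]
  4 → side 1  [load 13/13]
  3 → side 2  [load 10/13]
  2 → side 2  [load 12/13]
  2 → side 3  [load 9/13]
  1 → side 2  [load 13/13]
  1 → side 3  [load 10/13]
  1 → side 3  [load 11/13]
3 tape sides opened.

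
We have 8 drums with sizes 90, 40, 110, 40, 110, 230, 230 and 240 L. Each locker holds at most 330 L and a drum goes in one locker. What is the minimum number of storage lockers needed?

Total = 240 + 230 + 230 + 110 + 110 + 90 + 40 + 40 = 1090 L.
Lower bound: ⌈1090/330⌉ = 4 storage lockers.
A packing using 4 storage lockers:
  locker 1: 240 + 90 = 330
  locker 2: 230 + 40 + 40 = 310
  locker 3: 230 = 230
  locker 4: 110 + 110 = 220
This matches the lower bound, so 4 is optimal.

4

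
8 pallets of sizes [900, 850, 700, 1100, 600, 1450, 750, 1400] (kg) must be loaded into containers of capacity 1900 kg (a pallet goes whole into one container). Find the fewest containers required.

5

Total = 1450 + 1400 + 1100 + 900 + 850 + 750 + 700 + 600 = 7750 kg.
Lower bound: ⌈7750/1900⌉ = 5 containers.
A packing using 5 containers:
  container 1: 1450 = 1450
  container 2: 1400 = 1400
  container 3: 1100 + 750 = 1850
  container 4: 900 + 850 = 1750
  container 5: 700 + 600 = 1300
This matches the lower bound, so 5 is optimal.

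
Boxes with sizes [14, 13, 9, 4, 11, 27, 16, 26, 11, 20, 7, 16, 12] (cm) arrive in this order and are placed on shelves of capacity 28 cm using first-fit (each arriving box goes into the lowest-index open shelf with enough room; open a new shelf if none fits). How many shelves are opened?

  14 → shelf 1 (new)  [load 14/28]
  13 → shelf 1  [load 27/28]
  9 → shelf 2 (new)  [load 9/28]
  4 → shelf 2  [load 13/28]
  11 → shelf 2  [load 24/28]
  27 → shelf 3 (new)  [load 27/28]
  16 → shelf 4 (new)  [load 16/28]
  26 → shelf 5 (new)  [load 26/28]
  11 → shelf 4  [load 27/28]
  20 → shelf 6 (new)  [load 20/28]
  7 → shelf 6  [load 27/28]
  16 → shelf 7 (new)  [load 16/28]
  12 → shelf 7  [load 28/28]
7 shelves opened.

7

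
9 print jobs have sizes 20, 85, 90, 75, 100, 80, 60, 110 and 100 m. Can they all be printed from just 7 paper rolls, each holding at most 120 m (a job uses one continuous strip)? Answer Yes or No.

No

Total = 720 m; ⌈720/120⌉ = 6.
7 print jobs each exceed half the capacity and cannot share a roll, forcing at least 7 paper rolls.
The bound of 7 does not rule out 7, but exhaustive search shows no assignment into 7 paper rolls of capacity 120 m exists — the minimum is 8.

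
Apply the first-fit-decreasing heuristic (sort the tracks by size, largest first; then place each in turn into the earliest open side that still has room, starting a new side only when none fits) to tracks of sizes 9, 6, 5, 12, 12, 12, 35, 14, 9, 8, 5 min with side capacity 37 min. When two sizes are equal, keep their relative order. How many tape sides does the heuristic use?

4

Sorted descending: 35, 14, 12, 12, 12, 9, 9, 8, 6, 5, 5.
  35 → side 1 (new)  [load 35/37]
  14 → side 2 (new)  [load 14/37]
  12 → side 2  [load 26/37]
  12 → side 3 (new)  [load 12/37]
  12 → side 3  [load 24/37]
  9 → side 2  [load 35/37]
  9 → side 3  [load 33/37]
  8 → side 4 (new)  [load 8/37]
  6 → side 4  [load 14/37]
  5 → side 4  [load 19/37]
  5 → side 4  [load 24/37]
4 tape sides opened.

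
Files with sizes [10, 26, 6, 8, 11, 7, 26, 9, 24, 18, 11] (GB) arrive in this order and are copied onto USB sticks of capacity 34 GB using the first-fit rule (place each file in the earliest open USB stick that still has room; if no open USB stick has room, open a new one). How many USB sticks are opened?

6

  10 → USB stick 1 (new)  [load 10/34]
  26 → USB stick 2 (new)  [load 26/34]
  6 → USB stick 1  [load 16/34]
  8 → USB stick 1  [load 24/34]
  11 → USB stick 3 (new)  [load 11/34]
  7 → USB stick 1  [load 31/34]
  26 → USB stick 4 (new)  [load 26/34]
  9 → USB stick 3  [load 20/34]
  24 → USB stick 5 (new)  [load 24/34]
  18 → USB stick 6 (new)  [load 18/34]
  11 → USB stick 3  [load 31/34]
6 USB sticks opened.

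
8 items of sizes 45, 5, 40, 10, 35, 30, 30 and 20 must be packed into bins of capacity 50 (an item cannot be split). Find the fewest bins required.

5

Total = 45 + 40 + 35 + 30 + 30 + 20 + 10 + 5 = 215.
Lower bound: ⌈215/50⌉ = 5 bins.
A packing using 5 bins:
  bin 1: 45 + 5 = 50
  bin 2: 40 + 10 = 50
  bin 3: 35 = 35
  bin 4: 30 + 20 = 50
  bin 5: 30 = 30
This matches the lower bound, so 5 is optimal.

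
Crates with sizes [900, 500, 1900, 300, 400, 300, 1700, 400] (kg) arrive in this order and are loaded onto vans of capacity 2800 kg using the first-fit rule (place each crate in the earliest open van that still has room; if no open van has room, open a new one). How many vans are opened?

3

  900 → van 1 (new)  [load 900/2800]
  500 → van 1  [load 1400/2800]
  1900 → van 2 (new)  [load 1900/2800]
  300 → van 1  [load 1700/2800]
  400 → van 1  [load 2100/2800]
  300 → van 1  [load 2400/2800]
  1700 → van 3 (new)  [load 1700/2800]
  400 → van 1  [load 2800/2800]
3 vans opened.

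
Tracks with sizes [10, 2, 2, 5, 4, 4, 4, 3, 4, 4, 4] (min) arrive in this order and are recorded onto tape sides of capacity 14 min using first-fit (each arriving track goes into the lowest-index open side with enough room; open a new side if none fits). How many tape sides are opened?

4

  10 → side 1 (new)  [load 10/14]
  2 → side 1  [load 12/14]
  2 → side 1  [load 14/14]
  5 → side 2 (new)  [load 5/14]
  4 → side 2  [load 9/14]
  4 → side 2  [load 13/14]
  4 → side 3 (new)  [load 4/14]
  3 → side 3  [load 7/14]
  4 → side 3  [load 11/14]
  4 → side 4 (new)  [load 4/14]
  4 → side 4  [load 8/14]
4 tape sides opened.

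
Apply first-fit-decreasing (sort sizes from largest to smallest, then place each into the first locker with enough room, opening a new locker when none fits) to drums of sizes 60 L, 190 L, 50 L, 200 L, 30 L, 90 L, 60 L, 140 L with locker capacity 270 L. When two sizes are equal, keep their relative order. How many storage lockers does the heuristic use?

Sorted descending: 200, 190, 140, 90, 60, 60, 50, 30.
  200 → locker 1 (new)  [load 200/270]
  190 → locker 2 (new)  [load 190/270]
  140 → locker 3 (new)  [load 140/270]
  90 → locker 3  [load 230/270]
  60 → locker 1  [load 260/270]
  60 → locker 2  [load 250/270]
  50 → locker 4 (new)  [load 50/270]
  30 → locker 3  [load 260/270]
4 storage lockers opened.

4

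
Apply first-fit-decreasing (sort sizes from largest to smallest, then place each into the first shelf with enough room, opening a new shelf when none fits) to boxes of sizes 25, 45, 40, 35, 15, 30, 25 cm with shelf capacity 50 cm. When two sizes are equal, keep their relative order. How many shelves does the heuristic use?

Sorted descending: 45, 40, 35, 30, 25, 25, 15.
  45 → shelf 1 (new)  [load 45/50]
  40 → shelf 2 (new)  [load 40/50]
  35 → shelf 3 (new)  [load 35/50]
  30 → shelf 4 (new)  [load 30/50]
  25 → shelf 5 (new)  [load 25/50]
  25 → shelf 5  [load 50/50]
  15 → shelf 3  [load 50/50]
5 shelves opened.

5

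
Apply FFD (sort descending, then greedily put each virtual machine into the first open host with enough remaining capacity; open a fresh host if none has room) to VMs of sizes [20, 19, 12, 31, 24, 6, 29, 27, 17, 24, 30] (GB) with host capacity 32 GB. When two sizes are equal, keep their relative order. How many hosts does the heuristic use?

Sorted descending: 31, 30, 29, 27, 24, 24, 20, 19, 17, 12, 6.
  31 → host 1 (new)  [load 31/32]
  30 → host 2 (new)  [load 30/32]
  29 → host 3 (new)  [load 29/32]
  27 → host 4 (new)  [load 27/32]
  24 → host 5 (new)  [load 24/32]
  24 → host 6 (new)  [load 24/32]
  20 → host 7 (new)  [load 20/32]
  19 → host 8 (new)  [load 19/32]
  17 → host 9 (new)  [load 17/32]
  12 → host 7  [load 32/32]
  6 → host 5  [load 30/32]
9 hosts opened.

9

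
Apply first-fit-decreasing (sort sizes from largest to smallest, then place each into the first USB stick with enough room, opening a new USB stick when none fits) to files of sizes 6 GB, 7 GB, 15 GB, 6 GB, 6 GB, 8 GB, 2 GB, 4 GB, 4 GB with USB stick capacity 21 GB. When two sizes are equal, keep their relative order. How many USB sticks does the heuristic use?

3

Sorted descending: 15, 8, 7, 6, 6, 6, 4, 4, 2.
  15 → USB stick 1 (new)  [load 15/21]
  8 → USB stick 2 (new)  [load 8/21]
  7 → USB stick 2  [load 15/21]
  6 → USB stick 1  [load 21/21]
  6 → USB stick 2  [load 21/21]
  6 → USB stick 3 (new)  [load 6/21]
  4 → USB stick 3  [load 10/21]
  4 → USB stick 3  [load 14/21]
  2 → USB stick 3  [load 16/21]
3 USB sticks opened.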